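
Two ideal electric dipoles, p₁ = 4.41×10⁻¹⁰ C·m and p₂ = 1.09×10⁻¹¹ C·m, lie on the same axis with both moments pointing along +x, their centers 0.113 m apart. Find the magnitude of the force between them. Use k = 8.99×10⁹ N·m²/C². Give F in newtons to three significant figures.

On-axis field of dipole 1 at distance r: E = 2kp₁/r³. Force on dipole 2 is F = p₂·dE/dr (gradient along axis).
dE/dr = −6kp₁/r⁴, so |F| = 6kp₁p₂/r⁴ (attractive for aligned moments).
F = 6(8.99×10⁹)(4.41×10⁻¹⁰)(1.09×10⁻¹¹)/(0.113)⁴ = 1.590×10⁻⁶ N.

F ≈ 1.59×10⁻⁶ N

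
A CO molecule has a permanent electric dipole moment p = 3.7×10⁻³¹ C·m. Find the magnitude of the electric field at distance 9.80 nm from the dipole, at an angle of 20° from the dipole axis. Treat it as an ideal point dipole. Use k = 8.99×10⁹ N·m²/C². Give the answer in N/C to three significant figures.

E ≈ 6750 N/C

At angle θ the dipole field magnitude is E = (kp/r³)·√(1 + 3cos²θ).
kp/r³ = (8.99×10⁹)(3.70×10⁻³¹) / (9.80×10⁻⁹)³ = 3534 N/C.
√(1 + 3cos²20°) = √(1 + 3·0.8830) = √3.6491 ≈ 1.9103.
E ≈ 3534 × 1.910 = 6751 N/C.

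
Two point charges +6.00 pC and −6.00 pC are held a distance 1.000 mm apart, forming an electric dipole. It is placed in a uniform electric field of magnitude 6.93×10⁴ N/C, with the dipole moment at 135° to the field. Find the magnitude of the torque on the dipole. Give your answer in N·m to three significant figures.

Dipole moment p = qd = (6.00×10⁻¹² C)(0.00100 m) = 6.00×10⁻¹⁵ C·m.
Torque on an electric dipole: τ = pE sinθ.
τ = (6.00×10⁻¹⁵)(6.93×10⁴)·sin135° = 2.940×10⁻¹⁰ N·m.

τ ≈ 2.94×10⁻¹⁰ N·m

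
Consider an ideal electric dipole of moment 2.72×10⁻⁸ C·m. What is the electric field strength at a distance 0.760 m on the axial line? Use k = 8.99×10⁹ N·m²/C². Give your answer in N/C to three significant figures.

On the dipole axis E = 2kp/r³.
E = 2·(8.99×10⁹)(2.72×10⁻⁸) / (0.760)³ = 1114 N/C.

E ≈ 1110 N/C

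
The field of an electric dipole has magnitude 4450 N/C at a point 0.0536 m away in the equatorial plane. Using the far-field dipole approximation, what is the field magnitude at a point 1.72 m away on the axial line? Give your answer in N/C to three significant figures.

E ≈ 0.269 N/C

Dipole fields scale as 1/r³ in the far field.
The axial field is twice the equatorial field at the same r, so the geometry factor is 2/1.
E₂ = E₁ · (2/1) · (r₁/r₂)³ = 4450 · 2 · (0.0536/1.72)³.
(r₁/r₂)³ = (0.03116)³ = 3.026e-05.
E₂ ≈ 0.2693 N/C.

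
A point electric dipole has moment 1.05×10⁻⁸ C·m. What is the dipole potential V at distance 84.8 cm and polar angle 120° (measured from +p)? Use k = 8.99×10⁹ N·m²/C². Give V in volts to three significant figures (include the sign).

The dipole potential is V = kp cosθ / r².
V = (8.99×10⁹)(1.05×10⁻⁸)·cos120° / (0.848)² = -65.63 V.

V ≈ -65.6 V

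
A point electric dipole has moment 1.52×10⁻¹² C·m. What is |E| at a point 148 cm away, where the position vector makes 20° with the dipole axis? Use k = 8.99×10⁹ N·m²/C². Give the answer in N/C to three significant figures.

At angle θ the dipole field magnitude is E = (kp/r³)·√(1 + 3cos²θ).
kp/r³ = (8.99×10⁹)(1.52×10⁻¹²) / (1.48)³ = 0.004215 N/C.
√(1 + 3cos²20°) = √(1 + 3·0.8830) = √3.6491 ≈ 1.9103.
E ≈ 0.004215 × 1.910 = 0.008052 N/C.

E ≈ 0.00805 N/C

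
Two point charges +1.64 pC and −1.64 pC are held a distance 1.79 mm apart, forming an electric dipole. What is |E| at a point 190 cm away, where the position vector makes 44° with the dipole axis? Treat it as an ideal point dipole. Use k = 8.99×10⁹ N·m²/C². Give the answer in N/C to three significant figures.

Dipole moment p = qd = (1.64×10⁻¹² C)(0.00179 m) = 2.936×10⁻¹⁵ C·m.
At angle θ the dipole field magnitude is E = (kp/r³)·√(1 + 3cos²θ).
kp/r³ = (8.99×10⁹)(2.936×10⁻¹⁵) / (1.90)³ = 3.848×10⁻⁶ N/C.
√(1 + 3cos²44°) = √(1 + 3·0.5174) = √2.5523 ≈ 1.5976.
E ≈ 3.848×10⁻⁶ × 1.598 = 6.148×10⁻⁶ N/C.

E ≈ 6.15×10⁻⁶ N/C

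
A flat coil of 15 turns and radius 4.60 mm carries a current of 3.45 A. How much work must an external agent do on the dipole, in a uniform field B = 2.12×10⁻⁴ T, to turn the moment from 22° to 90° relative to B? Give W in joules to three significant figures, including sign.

m = NIA = NIπa² = 15·(3.45)·π·(0.00460)² = 0.00344 A·m².
W_ext = ΔU = −mB cosθ₂ + mB cosθ₁ = mB(cosθ₁ − cosθ₂).
W = (0.00344)(2.12×10⁻⁴)·(cos22° − cos90°) = (7.293×10⁻⁷)·(+0.9272) = 6.762×10⁻⁷ J.

W ≈ 6.76×10⁻⁷ J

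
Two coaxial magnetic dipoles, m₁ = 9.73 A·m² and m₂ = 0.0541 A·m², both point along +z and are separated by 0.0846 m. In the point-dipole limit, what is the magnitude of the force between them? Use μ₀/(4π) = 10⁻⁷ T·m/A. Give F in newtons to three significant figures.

On-axis B of dipole 1: B = (μ₀/4π)·2m₁/r³. Force on dipole 2: F = m₂·dB/dr.
dB/dr = −(μ₀/4π)·6m₁/r⁴, so |F| = (μ₀/4π)·6m₁m₂/r⁴.
F = 6(10⁻⁷)(9.73)(0.0541)/(0.0846)⁴ = 0.006166 N.

F ≈ 0.00617 N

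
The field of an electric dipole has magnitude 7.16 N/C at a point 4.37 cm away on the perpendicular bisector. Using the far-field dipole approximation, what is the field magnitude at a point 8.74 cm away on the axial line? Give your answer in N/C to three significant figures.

Dipole fields scale as 1/r³ in the far field.
The axial field is twice the equatorial field at the same r, so the geometry factor is 2/1.
E₂ = E₁ · (2/1) · (r₁/r₂)³ = 7.16 · 2 · (4.37/8.74)³.
(r₁/r₂)³ = (0.5)³ = 0.125.
E₂ ≈ 1.790 N/C.

E ≈ 1.79 N/C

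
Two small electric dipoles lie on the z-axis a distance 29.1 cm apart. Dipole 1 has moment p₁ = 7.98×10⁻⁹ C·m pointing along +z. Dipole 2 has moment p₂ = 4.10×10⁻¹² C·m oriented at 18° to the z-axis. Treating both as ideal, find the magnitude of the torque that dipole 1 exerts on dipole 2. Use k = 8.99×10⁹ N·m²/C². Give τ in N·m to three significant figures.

The second dipole sits on the axis of the first, so the field there is axial: E₁ = 2kp₁/r³ along +z.
E₁ = 2(8.99×10⁹)(7.98×10⁻⁹)/(0.291)³ = 5823 N/C.
Torque on the second dipole: τ = p₂ E₁ sinθ.
τ = (4.10×10⁻¹²)(5823)·sin18° = 7.377×10⁻⁹ N·m.

τ ≈ 7.38×10⁻⁹ N·m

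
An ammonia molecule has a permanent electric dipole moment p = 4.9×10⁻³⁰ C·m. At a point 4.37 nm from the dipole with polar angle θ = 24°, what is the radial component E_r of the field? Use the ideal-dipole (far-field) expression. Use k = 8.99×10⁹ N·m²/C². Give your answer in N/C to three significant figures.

For a dipole, E_r = (2kp cosθ)/r³.
kp/r³ = (8.99×10⁹)(4.90×10⁻³⁰)/(4.37×10⁻⁹)³ = 5.279×10⁵ N/C.
E_r = 2·5.279×10⁵·cos24° = 9.644×10⁵ N/C.

E_r ≈ 9.64×10⁵ N/C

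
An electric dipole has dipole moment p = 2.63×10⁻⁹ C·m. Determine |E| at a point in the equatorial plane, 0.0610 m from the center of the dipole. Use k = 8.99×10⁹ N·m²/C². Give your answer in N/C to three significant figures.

E ≈ 1.04×10⁵ N/C

On the perpendicular bisector E = kp/r³ (half the axial value at the same distance).
E = (8.99×10⁹)(2.63×10⁻⁹) / (0.0610)³ = 1.042×10⁵ N/C.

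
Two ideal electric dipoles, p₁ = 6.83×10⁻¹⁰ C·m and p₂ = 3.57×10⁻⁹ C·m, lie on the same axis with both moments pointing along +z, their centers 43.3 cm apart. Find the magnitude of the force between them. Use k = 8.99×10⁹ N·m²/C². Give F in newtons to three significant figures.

F ≈ 3.74×10⁻⁶ N

On-axis field of dipole 1 at distance r: E = 2kp₁/r³. Force on dipole 2 is F = p₂·dE/dr (gradient along axis).
dE/dr = −6kp₁/r⁴, so |F| = 6kp₁p₂/r⁴ (attractive for aligned moments).
F = 6(8.99×10⁹)(6.83×10⁻¹⁰)(3.57×10⁻⁹)/(0.433)⁴ = 3.742×10⁻⁶ N.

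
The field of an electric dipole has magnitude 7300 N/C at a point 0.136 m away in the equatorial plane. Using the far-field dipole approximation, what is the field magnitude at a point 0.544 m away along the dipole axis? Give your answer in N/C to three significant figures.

Dipole fields scale as 1/r³ in the far field.
The axial field is twice the equatorial field at the same r, so the geometry factor is 2/1.
E₂ = E₁ · (2/1) · (r₁/r₂)³ = 7300 · 2 · (0.136/0.544)³.
(r₁/r₂)³ = (0.25)³ = 0.01562.
E₂ ≈ 228.1 N/C.

E ≈ 228 N/C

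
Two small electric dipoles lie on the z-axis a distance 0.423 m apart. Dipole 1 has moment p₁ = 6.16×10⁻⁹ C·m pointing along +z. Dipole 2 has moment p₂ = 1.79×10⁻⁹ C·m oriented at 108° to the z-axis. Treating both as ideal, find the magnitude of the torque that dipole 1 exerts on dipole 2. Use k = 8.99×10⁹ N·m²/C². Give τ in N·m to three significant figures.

τ ≈ 2.49×10⁻⁶ N·m

The second dipole sits on the axis of the first, so the field there is axial: E₁ = 2kp₁/r³ along +z.
E₁ = 2(8.99×10⁹)(6.16×10⁻⁹)/(0.423)³ = 1463 N/C.
Torque on the second dipole: τ = p₂ E₁ sinθ.
τ = (1.79×10⁻⁹)(1463)·sin108° = 2.491×10⁻⁶ N·m.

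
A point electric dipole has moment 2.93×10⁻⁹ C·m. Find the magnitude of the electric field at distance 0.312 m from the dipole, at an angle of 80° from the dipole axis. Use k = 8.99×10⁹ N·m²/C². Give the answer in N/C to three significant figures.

E ≈ 906 N/C

At angle θ the dipole field magnitude is E = (kp/r³)·√(1 + 3cos²θ).
kp/r³ = (8.99×10⁹)(2.93×10⁻⁹) / (0.312)³ = 867.3 N/C.
√(1 + 3cos²80°) = √(1 + 3·0.0302) = √1.0905 ≈ 1.0443.
E ≈ 867.3 × 1.044 = 905.7 N/C.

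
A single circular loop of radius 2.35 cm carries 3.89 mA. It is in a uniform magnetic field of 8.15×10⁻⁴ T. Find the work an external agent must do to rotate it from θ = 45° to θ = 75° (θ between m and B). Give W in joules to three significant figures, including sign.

Magnetic moment m = IA = Iπa² = (0.00389)·π·(0.0235)² = 6.749×10⁻⁶ A·m².
W_ext = ΔU = −mB cosθ₂ + mB cosθ₁ = mB(cosθ₁ − cosθ₂).
W = (6.749×10⁻⁶)(8.15×10⁻⁴)·(cos45° − cos75°) = (5.500×10⁻⁹)·(+0.4483) = 2.466×10⁻⁹ J.

W ≈ 2.47×10⁻⁹ J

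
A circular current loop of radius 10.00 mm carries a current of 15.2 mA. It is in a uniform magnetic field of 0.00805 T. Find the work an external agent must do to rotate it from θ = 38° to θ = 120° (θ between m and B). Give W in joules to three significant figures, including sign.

W ≈ 4.95×10⁻⁸ J

Magnetic moment m = IA = Iπa² = (0.0152)·π·(0.0100)² = 4.775×10⁻⁶ A·m².
W_ext = ΔU = −mB cosθ₂ + mB cosθ₁ = mB(cosθ₁ − cosθ₂).
W = (4.775×10⁻⁶)(0.00805)·(cos38° − cos120°) = (3.844×10⁻⁸)·(+1.2880) = 4.951×10⁻⁸ J.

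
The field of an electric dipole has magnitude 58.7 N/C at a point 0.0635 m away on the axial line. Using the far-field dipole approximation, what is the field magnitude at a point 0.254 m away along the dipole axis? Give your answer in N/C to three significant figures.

E ≈ 0.917 N/C

Dipole fields scale as 1/r³ in the far field; the geometry is the same at both points.
E₂ = E₁ · (r₁/r₂)³ = 58.7 · (0.0635/0.254)³.
(r₁/r₂)³ = (0.25)³ = 0.01562.
E₂ ≈ 0.9172 N/C.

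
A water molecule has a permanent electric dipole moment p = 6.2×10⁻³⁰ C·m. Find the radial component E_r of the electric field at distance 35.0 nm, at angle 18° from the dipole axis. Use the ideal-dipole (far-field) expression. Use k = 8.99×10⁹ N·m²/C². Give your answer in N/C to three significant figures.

For a dipole, E_r = (2kp cosθ)/r³.
kp/r³ = (8.99×10⁹)(6.20×10⁻³⁰)/(3.50×10⁻⁸)³ = 1300 N/C.
E_r = 2·1300·cos18° = 2473 N/C.

E_r ≈ 2470 N/C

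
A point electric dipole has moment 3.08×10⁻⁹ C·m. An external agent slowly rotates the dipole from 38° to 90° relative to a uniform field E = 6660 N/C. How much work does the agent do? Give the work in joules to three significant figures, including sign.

W_ext = ΔU = U(θ₂) − U(θ₁) = −pE cosθ₂ − (−pE cosθ₁) = pE(cosθ₁ − cosθ₂).
W = (3.08×10⁻⁹)(6660)·(cos38° − cos90°) = (2.051×10⁻⁵)·(+0.7880) = 1.616×10⁻⁵ J.

W ≈ 1.62×10⁻⁵ J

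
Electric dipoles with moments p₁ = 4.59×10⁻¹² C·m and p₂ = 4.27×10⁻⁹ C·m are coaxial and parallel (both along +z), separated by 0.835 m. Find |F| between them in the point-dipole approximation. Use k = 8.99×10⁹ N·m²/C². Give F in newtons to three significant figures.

F ≈ 2.17×10⁻⁹ N

On-axis field of dipole 1 at distance r: E = 2kp₁/r³. Force on dipole 2 is F = p₂·dE/dr (gradient along axis).
dE/dr = −6kp₁/r⁴, so |F| = 6kp₁p₂/r⁴ (attractive for aligned moments).
F = 6(8.99×10⁹)(4.59×10⁻¹²)(4.27×10⁻⁹)/(0.835)⁴ = 2.175×10⁻⁹ N.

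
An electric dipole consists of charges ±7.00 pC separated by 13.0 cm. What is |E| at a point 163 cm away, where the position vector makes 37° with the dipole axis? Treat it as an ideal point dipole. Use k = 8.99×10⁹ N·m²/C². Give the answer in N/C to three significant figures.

E ≈ 0.00322 N/C

Dipole moment p = qd = (7.00×10⁻¹² C)(0.130 m) = 9.10×10⁻¹³ C·m.
At angle θ the dipole field magnitude is E = (kp/r³)·√(1 + 3cos²θ).
kp/r³ = (8.99×10⁹)(9.10×10⁻¹³) / (1.63)³ = 0.001889 N/C.
√(1 + 3cos²37°) = √(1 + 3·0.6378) = √2.9135 ≈ 1.7069.
E ≈ 0.001889 × 1.707 = 0.003224 N/C.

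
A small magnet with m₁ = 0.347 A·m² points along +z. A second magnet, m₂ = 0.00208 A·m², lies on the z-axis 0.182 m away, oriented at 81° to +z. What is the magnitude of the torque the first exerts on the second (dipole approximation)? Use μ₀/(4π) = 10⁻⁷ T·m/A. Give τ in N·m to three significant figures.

τ ≈ 2.36×10⁻⁸ N·m

Dipole B is on the axis of dipole A, so B₁ there is axial: B₁ = (μ₀/4π)·2m₁/r³ along +z.
B₁ = 2(10⁻⁷)(0.347)/(0.182)³ = 1.151×10⁻⁵ T.
τ = m₂ B₁ sinθ.
τ = (0.00208)(1.151×10⁻⁵)·sin81° = 2.365×10⁻⁸ N·m.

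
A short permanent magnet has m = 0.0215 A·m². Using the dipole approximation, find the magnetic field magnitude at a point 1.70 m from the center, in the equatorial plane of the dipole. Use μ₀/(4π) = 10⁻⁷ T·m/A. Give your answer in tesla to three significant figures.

In the equatorial plane B = (μ₀/4π)·m/r³ (half the axial value).
B = (10⁻⁷)·(0.0215) / (1.70)³ = 4.376×10⁻¹⁰ T.

B ≈ 4.38×10⁻¹⁰ T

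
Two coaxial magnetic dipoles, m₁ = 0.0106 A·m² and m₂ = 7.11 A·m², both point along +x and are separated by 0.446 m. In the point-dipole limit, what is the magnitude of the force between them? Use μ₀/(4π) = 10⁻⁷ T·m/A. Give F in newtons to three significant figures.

F ≈ 1.14×10⁻⁶ N

On-axis B of dipole 1: B = (μ₀/4π)·2m₁/r³. Force on dipole 2: F = m₂·dB/dr.
dB/dr = −(μ₀/4π)·6m₁/r⁴, so |F| = (μ₀/4π)·6m₁m₂/r⁴.
F = 6(10⁻⁷)(0.0106)(7.11)/(0.446)⁴ = 1.143×10⁻⁶ N.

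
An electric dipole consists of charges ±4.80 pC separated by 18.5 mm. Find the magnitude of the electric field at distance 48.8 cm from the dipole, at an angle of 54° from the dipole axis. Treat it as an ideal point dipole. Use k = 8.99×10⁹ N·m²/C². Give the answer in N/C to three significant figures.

E ≈ 0.00980 N/C

Dipole moment p = qd = (4.80×10⁻¹² C)(0.0185 m) = 8.88×10⁻¹⁴ C·m.
At angle θ the dipole field magnitude is E = (kp/r³)·√(1 + 3cos²θ).
kp/r³ = (8.99×10⁹)(8.88×10⁻¹⁴) / (0.488)³ = 0.006869 N/C.
√(1 + 3cos²54°) = √(1 + 3·0.3455) = √2.0365 ≈ 1.4271.
E ≈ 0.006869 × 1.427 = 0.009803 N/C.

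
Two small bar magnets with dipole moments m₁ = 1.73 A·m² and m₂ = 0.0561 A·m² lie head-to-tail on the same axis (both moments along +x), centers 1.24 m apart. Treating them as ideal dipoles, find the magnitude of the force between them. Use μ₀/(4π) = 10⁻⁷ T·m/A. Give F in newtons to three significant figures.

F ≈ 2.46×10⁻⁸ N

On-axis B of dipole 1: B = (μ₀/4π)·2m₁/r³. Force on dipole 2: F = m₂·dB/dr.
dB/dr = −(μ₀/4π)·6m₁/r⁴, so |F| = (μ₀/4π)·6m₁m₂/r⁴.
F = 6(10⁻⁷)(1.73)(0.0561)/(1.24)⁴ = 2.463×10⁻⁸ N.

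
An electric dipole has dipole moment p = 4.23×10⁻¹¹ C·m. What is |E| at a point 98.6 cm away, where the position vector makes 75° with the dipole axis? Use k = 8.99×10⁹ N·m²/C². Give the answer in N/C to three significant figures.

E ≈ 0.435 N/C

At angle θ the dipole field magnitude is E = (kp/r³)·√(1 + 3cos²θ).
kp/r³ = (8.99×10⁹)(4.23×10⁻¹¹) / (0.986)³ = 0.3967 N/C.
√(1 + 3cos²75°) = √(1 + 3·0.0670) = √1.2010 ≈ 1.0959.
E ≈ 0.3967 × 1.096 = 0.4347 N/C.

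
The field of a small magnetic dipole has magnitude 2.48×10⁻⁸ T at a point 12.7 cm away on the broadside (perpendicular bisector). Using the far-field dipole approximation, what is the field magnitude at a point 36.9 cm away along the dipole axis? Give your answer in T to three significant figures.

Dipole fields scale as 1/r³ in the far field.
The axial field is twice the equatorial field at the same r, so the geometry factor is 2/1.
B₂ = B₁ · (2/1) · (r₁/r₂)³ = 2.48×10⁻⁸ · 2 · (12.7/36.9)³.
(r₁/r₂)³ = (0.3442)³ = 0.04077.
B₂ ≈ 2.022×10⁻⁹ T.

B ≈ 2.02×10⁻⁹ T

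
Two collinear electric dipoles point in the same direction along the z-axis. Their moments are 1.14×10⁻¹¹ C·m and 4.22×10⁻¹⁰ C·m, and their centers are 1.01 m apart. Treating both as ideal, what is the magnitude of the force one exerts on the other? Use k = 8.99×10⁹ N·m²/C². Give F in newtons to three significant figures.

On-axis field of dipole 1 at distance r: E = 2kp₁/r³. Force on dipole 2 is F = p₂·dE/dr (gradient along axis).
dE/dr = −6kp₁/r⁴, so |F| = 6kp₁p₂/r⁴ (attractive for aligned moments).
F = 6(8.99×10⁹)(1.14×10⁻¹¹)(4.22×10⁻¹⁰)/(1.01)⁴ = 2.494×10⁻¹⁰ N.

F ≈ 2.49×10⁻¹⁰ N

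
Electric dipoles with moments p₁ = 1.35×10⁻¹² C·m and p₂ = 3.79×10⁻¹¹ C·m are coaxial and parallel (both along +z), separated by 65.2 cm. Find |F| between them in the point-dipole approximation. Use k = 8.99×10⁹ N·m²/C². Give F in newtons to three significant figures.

F ≈ 1.53×10⁻¹¹ N

On-axis field of dipole 1 at distance r: E = 2kp₁/r³. Force on dipole 2 is F = p₂·dE/dr (gradient along axis).
dE/dr = −6kp₁/r⁴, so |F| = 6kp₁p₂/r⁴ (attractive for aligned moments).
F = 6(8.99×10⁹)(1.35×10⁻¹²)(3.79×10⁻¹¹)/(0.652)⁴ = 1.527×10⁻¹¹ N.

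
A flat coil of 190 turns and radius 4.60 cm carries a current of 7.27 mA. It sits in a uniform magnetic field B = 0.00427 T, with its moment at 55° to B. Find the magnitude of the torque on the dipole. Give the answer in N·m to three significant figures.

τ ≈ 3.21×10⁻⁵ N·m

m = NIA = NIπa² = 190·(0.00727)·π·(0.0460)² = 0.009182 A·m².
Torque on a magnetic dipole: τ = mB sinθ.
τ = (0.009182)(0.00427)·sin55° = 3.212×10⁻⁵ N·m.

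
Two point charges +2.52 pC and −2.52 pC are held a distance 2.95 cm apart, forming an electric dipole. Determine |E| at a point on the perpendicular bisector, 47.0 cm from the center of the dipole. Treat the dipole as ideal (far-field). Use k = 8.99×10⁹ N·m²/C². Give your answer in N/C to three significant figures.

E ≈ 0.00644 N/C

Dipole moment p = qd = (2.52×10⁻¹² C)(0.0295 m) = 7.434×10⁻¹⁴ C·m.
In the equatorial plane E = kp/r³.
E = (8.99×10⁹)(7.434×10⁻¹⁴) / (0.470)³ = 0.006437 N/C.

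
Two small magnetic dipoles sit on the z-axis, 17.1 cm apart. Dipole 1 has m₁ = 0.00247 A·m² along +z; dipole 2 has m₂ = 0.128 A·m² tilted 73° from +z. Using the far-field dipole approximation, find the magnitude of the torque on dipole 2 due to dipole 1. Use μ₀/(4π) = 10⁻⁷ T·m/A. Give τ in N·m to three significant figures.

Dipole B is on the axis of dipole A, so B₁ there is axial: B₁ = (μ₀/4π)·2m₁/r³ along +z.
B₁ = 2(10⁻⁷)(0.00247)/(0.171)³ = 9.880×10⁻⁸ T.
τ = m₂ B₁ sinθ.
τ = (0.128)(9.880×10⁻⁸)·sin73° = 1.209×10⁻⁸ N·m.

τ ≈ 1.21×10⁻⁸ N·m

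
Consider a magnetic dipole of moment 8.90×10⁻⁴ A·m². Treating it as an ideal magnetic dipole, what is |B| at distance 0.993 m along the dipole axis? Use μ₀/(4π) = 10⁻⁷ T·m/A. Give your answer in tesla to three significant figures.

On axis B = (μ₀/4π)·2m/r³.
B = 2·(10⁻⁷)·(8.90×10⁻⁴) / (0.993)³ = 1.818×10⁻¹⁰ T.

B ≈ 1.82×10⁻¹⁰ T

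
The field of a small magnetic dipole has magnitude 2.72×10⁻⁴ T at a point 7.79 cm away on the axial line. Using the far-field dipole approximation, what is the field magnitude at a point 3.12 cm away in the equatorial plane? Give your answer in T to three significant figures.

B ≈ 0.00212 T

Dipole fields scale as 1/r³ in the far field.
The axial field is twice the equatorial field at the same r, so the geometry factor is 1/2.
B₂ = B₁ · (1/2) · (r₁/r₂)³ = 2.72×10⁻⁴ · 0.5 · (7.79/3.12)³.
(r₁/r₂)³ = (2.497)³ = 15.56.
B₂ ≈ 0.002117 T.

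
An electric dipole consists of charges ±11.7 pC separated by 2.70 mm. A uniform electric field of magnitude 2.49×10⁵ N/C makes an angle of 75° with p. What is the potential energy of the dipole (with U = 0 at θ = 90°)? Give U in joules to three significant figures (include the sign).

U ≈ -2.04×10⁻⁹ J

Dipole moment p = qd = (1.17×10⁻¹¹ C)(0.00270 m) = 3.159×10⁻¹⁴ C·m.
U = −p·E = −pE cosθ.
U = −(3.159×10⁻¹⁴)(2.49×10⁵)·cos75° = -2.036×10⁻⁹ J.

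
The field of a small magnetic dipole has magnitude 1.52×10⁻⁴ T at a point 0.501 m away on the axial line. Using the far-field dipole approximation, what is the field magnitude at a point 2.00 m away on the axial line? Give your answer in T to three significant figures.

Dipole fields scale as 1/r³ in the far field; the geometry is the same at both points.
B₂ = B₁ · (r₁/r₂)³ = 1.52×10⁻⁴ · (0.501/2.00)³.
(r₁/r₂)³ = (0.2505)³ = 0.01572.
B₂ ≈ 2.389×10⁻⁶ T.

B ≈ 2.39×10⁻⁶ T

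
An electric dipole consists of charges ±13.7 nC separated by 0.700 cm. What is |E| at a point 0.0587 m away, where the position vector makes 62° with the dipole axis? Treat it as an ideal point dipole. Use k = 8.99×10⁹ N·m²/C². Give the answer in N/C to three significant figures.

Dipole moment p = qd = (1.37×10⁻⁸ C)(0.00700 m) = 9.59×10⁻¹¹ C·m.
At angle θ the dipole field magnitude is E = (kp/r³)·√(1 + 3cos²θ).
kp/r³ = (8.99×10⁹)(9.59×10⁻¹¹) / (0.0587)³ = 4262 N/C.
√(1 + 3cos²62°) = √(1 + 3·0.2204) = √1.6612 ≈ 1.2889.
E ≈ 4262 × 1.289 = 5494 N/C.

E ≈ 5490 N/C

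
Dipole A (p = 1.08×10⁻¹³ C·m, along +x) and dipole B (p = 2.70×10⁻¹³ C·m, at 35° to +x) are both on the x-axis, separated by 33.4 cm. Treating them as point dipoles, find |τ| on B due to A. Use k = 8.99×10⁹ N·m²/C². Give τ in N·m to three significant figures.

The second dipole sits on the axis of the first, so the field there is axial: E₁ = 2kp₁/r³ along +x.
E₁ = 2(8.99×10⁹)(1.08×10⁻¹³)/(0.334)³ = 0.05212 N/C.
Torque on the second dipole: τ = p₂ E₁ sinθ.
τ = (2.70×10⁻¹³)(0.05212)·sin35° = 8.071×10⁻¹⁵ N·m.

τ ≈ 8.07×10⁻¹⁵ N·m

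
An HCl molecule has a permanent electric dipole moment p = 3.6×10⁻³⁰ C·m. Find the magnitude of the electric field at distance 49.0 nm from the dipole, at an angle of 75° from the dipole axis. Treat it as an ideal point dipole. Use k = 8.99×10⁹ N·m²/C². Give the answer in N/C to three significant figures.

E ≈ 301 N/C

At angle θ the dipole field magnitude is E = (kp/r³)·√(1 + 3cos²θ).
kp/r³ = (8.99×10⁹)(3.60×10⁻³⁰) / (4.90×10⁻⁸)³ = 275.1 N/C.
√(1 + 3cos²75°) = √(1 + 3·0.0670) = √1.2010 ≈ 1.0959.
E ≈ 275.1 × 1.096 = 301.5 N/C.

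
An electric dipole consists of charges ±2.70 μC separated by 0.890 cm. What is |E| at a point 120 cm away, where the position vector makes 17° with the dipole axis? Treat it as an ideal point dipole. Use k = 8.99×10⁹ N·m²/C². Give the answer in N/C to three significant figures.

E ≈ 242 N/C

Dipole moment p = qd = (2.70×10⁻⁶ C)(0.00890 m) = 2.403×10⁻⁸ C·m.
At angle θ the dipole field magnitude is E = (kp/r³)·√(1 + 3cos²θ).
kp/r³ = (8.99×10⁹)(2.403×10⁻⁸) / (1.20)³ = 125.0 N/C.
√(1 + 3cos²17°) = √(1 + 3·0.9145) = √3.7436 ≈ 1.9348.
E ≈ 125.0 × 1.935 = 241.9 N/C.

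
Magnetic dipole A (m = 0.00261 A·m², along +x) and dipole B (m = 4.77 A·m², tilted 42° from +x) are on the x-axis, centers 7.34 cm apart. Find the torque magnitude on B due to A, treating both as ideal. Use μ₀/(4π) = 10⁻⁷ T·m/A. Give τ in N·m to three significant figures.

Dipole B is on the axis of dipole A, so B₁ there is axial: B₁ = (μ₀/4π)·2m₁/r³ along +x.
B₁ = 2(10⁻⁷)(0.00261)/(0.0734)³ = 1.320×10⁻⁶ T.
τ = m₂ B₁ sinθ.
τ = (4.77)(1.320×10⁻⁶)·sin42° = 4.213×10⁻⁶ N·m.

τ ≈ 4.21×10⁻⁶ N·m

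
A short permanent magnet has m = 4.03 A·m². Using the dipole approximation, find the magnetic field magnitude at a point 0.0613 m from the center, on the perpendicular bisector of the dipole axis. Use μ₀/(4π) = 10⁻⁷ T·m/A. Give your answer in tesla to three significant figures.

B ≈ 0.00175 T

In the equatorial plane B = (μ₀/4π)·m/r³ (half the axial value).
B = (10⁻⁷)·(4.03) / (0.0613)³ = 0.001750 T.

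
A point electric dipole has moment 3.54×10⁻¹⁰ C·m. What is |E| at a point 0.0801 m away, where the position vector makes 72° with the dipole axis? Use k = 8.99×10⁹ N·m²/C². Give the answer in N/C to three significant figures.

At angle θ the dipole field magnitude is E = (kp/r³)·√(1 + 3cos²θ).
kp/r³ = (8.99×10⁹)(3.54×10⁻¹⁰) / (0.0801)³ = 6192 N/C.
√(1 + 3cos²72°) = √(1 + 3·0.0955) = √1.2865 ≈ 1.1342.
E ≈ 6192 × 1.134 = 7024 N/C.

E ≈ 7020 N/C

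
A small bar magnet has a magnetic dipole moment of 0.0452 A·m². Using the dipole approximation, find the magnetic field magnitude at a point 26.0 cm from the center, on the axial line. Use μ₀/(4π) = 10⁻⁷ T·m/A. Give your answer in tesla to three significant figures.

B ≈ 5.14×10⁻⁷ T

On axis B = (μ₀/4π)·2m/r³.
B = 2·(10⁻⁷)·(0.0452) / (0.260)³ = 5.143×10⁻⁷ T.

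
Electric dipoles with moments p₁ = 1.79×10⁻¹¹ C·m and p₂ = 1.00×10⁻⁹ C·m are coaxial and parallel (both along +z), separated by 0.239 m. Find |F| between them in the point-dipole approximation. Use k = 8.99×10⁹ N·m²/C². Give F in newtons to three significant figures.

On-axis field of dipole 1 at distance r: E = 2kp₁/r³. Force on dipole 2 is F = p₂·dE/dr (gradient along axis).
dE/dr = −6kp₁/r⁴, so |F| = 6kp₁p₂/r⁴ (attractive for aligned moments).
F = 6(8.99×10⁹)(1.79×10⁻¹¹)(1.00×10⁻⁹)/(0.239)⁴ = 2.959×10⁻⁷ N.

F ≈ 2.96×10⁻⁷ N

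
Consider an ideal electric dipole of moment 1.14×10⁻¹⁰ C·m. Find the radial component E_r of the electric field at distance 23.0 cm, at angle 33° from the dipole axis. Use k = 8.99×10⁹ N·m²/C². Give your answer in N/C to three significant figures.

For a dipole, E_r = (2kp cosθ)/r³.
kp/r³ = (8.99×10⁹)(1.14×10⁻¹⁰)/(0.230)³ = 84.23 N/C.
E_r = 2·84.23·cos33° = 141.3 N/C.

E_r ≈ 141 N/C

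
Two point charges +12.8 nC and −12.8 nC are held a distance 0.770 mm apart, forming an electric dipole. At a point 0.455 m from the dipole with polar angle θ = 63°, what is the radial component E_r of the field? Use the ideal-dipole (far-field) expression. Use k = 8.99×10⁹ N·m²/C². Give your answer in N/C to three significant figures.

Dipole moment p = qd = (1.28×10⁻⁸ C)(7.70×10⁻⁴ m) = 9.856×10⁻¹² C·m.
For a dipole, E_r = (2kp cosθ)/r³.
kp/r³ = (8.99×10⁹)(9.856×10⁻¹²)/(0.455)³ = 0.9406 N/C.
E_r = 2·0.9406·cos63° = 0.8541 N/C.

E_r ≈ 0.854 N/C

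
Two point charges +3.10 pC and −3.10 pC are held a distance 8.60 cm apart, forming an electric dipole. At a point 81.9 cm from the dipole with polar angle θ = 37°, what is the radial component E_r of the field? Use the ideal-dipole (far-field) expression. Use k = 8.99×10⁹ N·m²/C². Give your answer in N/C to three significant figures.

E_r ≈ 0.00697 N/C

Dipole moment p = qd = (3.10×10⁻¹² C)(0.0860 m) = 2.666×10⁻¹³ C·m.
For a dipole, E_r = (2kp cosθ)/r³.
kp/r³ = (8.99×10⁹)(2.666×10⁻¹³)/(0.819)³ = 0.004363 N/C.
E_r = 2·0.004363·cos37° = 0.006969 N/C.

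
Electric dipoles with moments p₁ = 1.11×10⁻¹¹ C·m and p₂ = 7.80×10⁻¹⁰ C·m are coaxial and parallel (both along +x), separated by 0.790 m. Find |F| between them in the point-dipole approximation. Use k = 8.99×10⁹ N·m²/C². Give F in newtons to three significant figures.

On-axis field of dipole 1 at distance r: E = 2kp₁/r³. Force on dipole 2 is F = p₂·dE/dr (gradient along axis).
dE/dr = −6kp₁/r⁴, so |F| = 6kp₁p₂/r⁴ (attractive for aligned moments).
F = 6(8.99×10⁹)(1.11×10⁻¹¹)(7.80×10⁻¹⁰)/(0.790)⁴ = 1.199×10⁻⁹ N.

F ≈ 1.20×10⁻⁹ N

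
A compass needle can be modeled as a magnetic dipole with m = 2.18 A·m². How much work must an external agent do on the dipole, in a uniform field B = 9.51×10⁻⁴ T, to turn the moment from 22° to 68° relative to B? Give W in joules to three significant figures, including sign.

W_ext = ΔU = −mB cosθ₂ + mB cosθ₁ = mB(cosθ₁ − cosθ₂).
W = (2.18)(9.51×10⁻⁴)·(cos22° − cos68°) = (0.002073)·(+0.5526) = 0.001146 J.

W ≈ 0.00115 J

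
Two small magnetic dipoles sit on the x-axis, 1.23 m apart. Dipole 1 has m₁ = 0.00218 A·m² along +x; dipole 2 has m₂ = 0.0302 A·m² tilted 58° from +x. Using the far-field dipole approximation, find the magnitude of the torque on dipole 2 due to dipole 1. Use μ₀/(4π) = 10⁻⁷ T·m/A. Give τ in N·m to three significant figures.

Dipole B is on the axis of dipole A, so B₁ there is axial: B₁ = (μ₀/4π)·2m₁/r³ along +x.
B₁ = 2(10⁻⁷)(0.00218)/(1.23)³ = 2.343×10⁻¹⁰ T.
τ = m₂ B₁ sinθ.
τ = (0.0302)(2.343×10⁻¹⁰)·sin58° = 6.001×10⁻¹² N·m.

τ ≈ 6.00×10⁻¹² N·m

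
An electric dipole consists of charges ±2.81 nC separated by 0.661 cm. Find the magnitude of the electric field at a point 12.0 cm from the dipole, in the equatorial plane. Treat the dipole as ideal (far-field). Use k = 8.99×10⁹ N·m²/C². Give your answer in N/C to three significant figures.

E ≈ 96.6 N/C

Dipole moment p = qd = (2.81×10⁻⁹ C)(0.00661 m) = 1.857×10⁻¹¹ C·m.
On the perpendicular bisector E = kp/r³ (half the axial value at the same distance).
E = (8.99×10⁹)(1.857×10⁻¹¹) / (0.120)³ = 96.61 N/C.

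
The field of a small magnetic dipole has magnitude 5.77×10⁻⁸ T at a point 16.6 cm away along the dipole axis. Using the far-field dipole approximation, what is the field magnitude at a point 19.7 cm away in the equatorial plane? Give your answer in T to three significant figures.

B ≈ 1.73×10⁻⁸ T

Dipole fields scale as 1/r³ in the far field.
The axial field is twice the equatorial field at the same r, so the geometry factor is 1/2.
B₂ = B₁ · (1/2) · (r₁/r₂)³ = 5.77×10⁻⁸ · 0.5 · (16.6/19.7)³.
(r₁/r₂)³ = (0.8426)³ = 0.5983.
B₂ ≈ 1.726×10⁻⁸ T.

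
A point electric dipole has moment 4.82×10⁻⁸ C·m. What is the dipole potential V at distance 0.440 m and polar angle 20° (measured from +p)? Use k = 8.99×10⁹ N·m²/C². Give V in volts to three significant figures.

V ≈ 2100 V

The dipole potential is V = kp cosθ / r².
V = (8.99×10⁹)(4.82×10⁻⁸)·cos20° / (0.440)² = 2103 V.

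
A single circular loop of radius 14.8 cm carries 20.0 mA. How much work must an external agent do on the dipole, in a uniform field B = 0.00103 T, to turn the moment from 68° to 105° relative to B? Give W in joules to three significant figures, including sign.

W ≈ 8.98×10⁻⁷ J

Magnetic moment m = IA = Iπa² = (0.0200)·π·(0.148)² = 0.001376 A·m².
W_ext = ΔU = −mB cosθ₂ + mB cosθ₁ = mB(cosθ₁ − cosθ₂).
W = (0.001376)(0.00103)·(cos68° − cos105°) = (1.417×10⁻⁶)·(+0.6334) = 8.977×10⁻⁷ J.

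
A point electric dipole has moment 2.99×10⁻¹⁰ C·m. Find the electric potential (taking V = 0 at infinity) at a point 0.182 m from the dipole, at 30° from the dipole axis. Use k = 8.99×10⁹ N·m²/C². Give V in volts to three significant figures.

The dipole potential is V = kp cosθ / r².
V = (8.99×10⁹)(2.99×10⁻¹⁰)·cos30° / (0.182)² = 70.28 V.

V ≈ 70.3 V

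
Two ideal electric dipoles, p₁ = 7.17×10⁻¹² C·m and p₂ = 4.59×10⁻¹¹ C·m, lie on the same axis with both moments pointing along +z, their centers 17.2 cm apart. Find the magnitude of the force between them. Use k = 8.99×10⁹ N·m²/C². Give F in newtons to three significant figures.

On-axis field of dipole 1 at distance r: E = 2kp₁/r³. Force on dipole 2 is F = p₂·dE/dr (gradient along axis).
dE/dr = −6kp₁/r⁴, so |F| = 6kp₁p₂/r⁴ (attractive for aligned moments).
F = 6(8.99×10⁹)(7.17×10⁻¹²)(4.59×10⁻¹¹)/(0.172)⁴ = 2.028×10⁻⁸ N.

F ≈ 2.03×10⁻⁸ N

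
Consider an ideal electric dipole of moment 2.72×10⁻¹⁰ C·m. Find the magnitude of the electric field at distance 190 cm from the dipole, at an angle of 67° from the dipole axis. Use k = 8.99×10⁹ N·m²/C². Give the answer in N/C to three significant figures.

At angle θ the dipole field magnitude is E = (kp/r³)·√(1 + 3cos²θ).
kp/r³ = (8.99×10⁹)(2.72×10⁻¹⁰) / (1.90)³ = 0.3565 N/C.
√(1 + 3cos²67°) = √(1 + 3·0.1527) = √1.4580 ≈ 1.2075.
E ≈ 0.3565 × 1.207 = 0.4305 N/C.

E ≈ 0.430 N/C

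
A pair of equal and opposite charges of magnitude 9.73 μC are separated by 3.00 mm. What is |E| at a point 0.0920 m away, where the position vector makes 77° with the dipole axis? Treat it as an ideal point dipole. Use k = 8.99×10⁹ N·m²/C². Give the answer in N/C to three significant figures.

E ≈ 3.62×10⁵ N/C

Dipole moment p = qd = (9.73×10⁻⁶ C)(0.00300 m) = 2.919×10⁻⁸ C·m.
At angle θ the dipole field magnitude is E = (kp/r³)·√(1 + 3cos²θ).
kp/r³ = (8.99×10⁹)(2.919×10⁻⁸) / (0.0920)³ = 3.370×10⁵ N/C.
√(1 + 3cos²77°) = √(1 + 3·0.0506) = √1.1518 ≈ 1.0732.
E ≈ 3.370×10⁵ × 1.073 = 3.617×10⁵ N/C.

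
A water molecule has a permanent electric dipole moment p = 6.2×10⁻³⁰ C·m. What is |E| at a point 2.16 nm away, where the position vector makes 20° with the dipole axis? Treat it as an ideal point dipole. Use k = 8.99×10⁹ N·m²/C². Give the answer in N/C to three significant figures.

E ≈ 1.06×10⁷ N/C

At angle θ the dipole field magnitude is E = (kp/r³)·√(1 + 3cos²θ).
kp/r³ = (8.99×10⁹)(6.20×10⁻³⁰) / (2.16×10⁻⁹)³ = 5.531×10⁶ N/C.
√(1 + 3cos²20°) = √(1 + 3·0.8830) = √3.6491 ≈ 1.9103.
E ≈ 5.531×10⁶ × 1.910 = 1.057×10⁷ N/C.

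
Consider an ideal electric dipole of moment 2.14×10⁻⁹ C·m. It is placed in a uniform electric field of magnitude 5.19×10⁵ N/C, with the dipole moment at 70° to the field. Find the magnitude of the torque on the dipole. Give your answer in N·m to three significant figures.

Torque on an electric dipole: τ = pE sinθ.
τ = (2.14×10⁻⁹)(5.19×10⁵)·sin70° = 0.001044 N·m.

τ ≈ 0.00104 N·m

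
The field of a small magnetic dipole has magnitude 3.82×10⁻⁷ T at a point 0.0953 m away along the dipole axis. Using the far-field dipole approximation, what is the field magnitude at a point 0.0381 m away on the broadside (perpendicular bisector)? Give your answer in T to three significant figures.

B ≈ 2.99×10⁻⁶ T

Dipole fields scale as 1/r³ in the far field.
The axial field is twice the equatorial field at the same r, so the geometry factor is 1/2.
B₂ = B₁ · (1/2) · (r₁/r₂)³ = 3.82×10⁻⁷ · 0.5 · (0.0953/0.0381)³.
(r₁/r₂)³ = (2.501)³ = 15.65.
B₂ ≈ 2.989×10⁻⁶ T.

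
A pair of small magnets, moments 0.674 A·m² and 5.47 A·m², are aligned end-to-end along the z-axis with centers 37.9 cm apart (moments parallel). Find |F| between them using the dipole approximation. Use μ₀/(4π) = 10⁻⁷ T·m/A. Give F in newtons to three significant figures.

On-axis B of dipole 1: B = (μ₀/4π)·2m₁/r³. Force on dipole 2: F = m₂·dB/dr.
dB/dr = −(μ₀/4π)·6m₁/r⁴, so |F| = (μ₀/4π)·6m₁m₂/r⁴.
F = 6(10⁻⁷)(0.674)(5.47)/(0.379)⁴ = 1.072×10⁻⁴ N.

F ≈ 1.07×10⁻⁴ N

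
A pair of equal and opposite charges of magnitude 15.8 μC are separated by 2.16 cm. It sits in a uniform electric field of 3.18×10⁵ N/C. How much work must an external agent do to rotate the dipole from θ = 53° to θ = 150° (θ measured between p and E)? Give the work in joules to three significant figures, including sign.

Dipole moment p = qd = (1.58×10⁻⁵ C)(0.0216 m) = 3.413×10⁻⁷ C·m.
W_ext = ΔU = U(θ₂) − U(θ₁) = −pE cosθ₂ − (−pE cosθ₁) = pE(cosθ₁ − cosθ₂).
W = (3.413×10⁻⁷)(3.18×10⁵)·(cos53° − cos150°) = (0.1085)·(+1.4678) = 0.1593 J.

W ≈ 0.159 J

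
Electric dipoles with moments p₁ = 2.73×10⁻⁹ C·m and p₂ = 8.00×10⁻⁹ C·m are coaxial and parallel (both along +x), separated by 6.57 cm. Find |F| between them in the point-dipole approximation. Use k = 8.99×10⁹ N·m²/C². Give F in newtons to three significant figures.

On-axis field of dipole 1 at distance r: E = 2kp₁/r³. Force on dipole 2 is F = p₂·dE/dr (gradient along axis).
dE/dr = −6kp₁/r⁴, so |F| = 6kp₁p₂/r⁴ (attractive for aligned moments).
F = 6(8.99×10⁹)(2.73×10⁻⁹)(8.00×10⁻⁹)/(0.0657)⁴ = 0.06323 N.

F ≈ 0.0632 N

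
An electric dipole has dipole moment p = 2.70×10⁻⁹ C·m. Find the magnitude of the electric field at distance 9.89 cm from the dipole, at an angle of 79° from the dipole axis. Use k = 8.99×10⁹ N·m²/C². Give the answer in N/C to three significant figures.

At angle θ the dipole field magnitude is E = (kp/r³)·√(1 + 3cos²θ).
kp/r³ = (8.99×10⁹)(2.70×10⁻⁹) / (0.0989)³ = 2.509×10⁴ N/C.
√(1 + 3cos²79°) = √(1 + 3·0.0364) = √1.1092 ≈ 1.0532.
E ≈ 2.509×10⁴ × 1.053 = 2.643×10⁴ N/C.

E ≈ 2.64×10⁴ N/C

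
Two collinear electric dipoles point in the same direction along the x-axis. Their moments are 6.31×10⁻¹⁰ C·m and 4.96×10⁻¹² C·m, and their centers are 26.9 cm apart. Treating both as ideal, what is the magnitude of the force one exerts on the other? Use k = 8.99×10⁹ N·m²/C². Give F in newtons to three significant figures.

F ≈ 3.22×10⁻⁸ N

On-axis field of dipole 1 at distance r: E = 2kp₁/r³. Force on dipole 2 is F = p₂·dE/dr (gradient along axis).
dE/dr = −6kp₁/r⁴, so |F| = 6kp₁p₂/r⁴ (attractive for aligned moments).
F = 6(8.99×10⁹)(6.31×10⁻¹⁰)(4.96×10⁻¹²)/(0.269)⁴ = 3.224×10⁻⁸ N.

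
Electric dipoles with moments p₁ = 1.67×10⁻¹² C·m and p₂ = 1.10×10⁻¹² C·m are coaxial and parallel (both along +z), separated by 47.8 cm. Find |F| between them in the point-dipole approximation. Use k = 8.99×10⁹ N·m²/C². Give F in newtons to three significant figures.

On-axis field of dipole 1 at distance r: E = 2kp₁/r³. Force on dipole 2 is F = p₂·dE/dr (gradient along axis).
dE/dr = −6kp₁/r⁴, so |F| = 6kp₁p₂/r⁴ (attractive for aligned moments).
F = 6(8.99×10⁹)(1.67×10⁻¹²)(1.10×10⁻¹²)/(0.478)⁴ = 1.898×10⁻¹² N.

F ≈ 1.90×10⁻¹² N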